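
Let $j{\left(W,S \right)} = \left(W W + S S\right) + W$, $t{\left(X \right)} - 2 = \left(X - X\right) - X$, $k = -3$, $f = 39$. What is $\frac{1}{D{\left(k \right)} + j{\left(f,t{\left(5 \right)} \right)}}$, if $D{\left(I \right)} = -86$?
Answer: $\frac{1}{1483} \approx 0.00067431$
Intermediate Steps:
$t{\left(X \right)} = 2 - X$ ($t{\left(X \right)} = 2 + \left(\left(X - X\right) - X\right) = 2 + \left(0 - X\right) = 2 - X$)
$j{\left(W,S \right)} = W + S^{2} + W^{2}$ ($j{\left(W,S \right)} = \left(W^{2} + S^{2}\right) + W = \left(S^{2} + W^{2}\right) + W = W + S^{2} + W^{2}$)
$\frac{1}{D{\left(k \right)} + j{\left(f,t{\left(5 \right)} \right)}} = \frac{1}{-86 + \left(39 + \left(2 - 5\right)^{2} + 39^{2}\right)} = \frac{1}{-86 + \left(39 + \left(2 - 5\right)^{2} + 1521\right)} = \frac{1}{-86 + \left(39 + \left(-3\right)^{2} + 1521\right)} = \frac{1}{-86 + \left(39 + 9 + 1521\right)} = \frac{1}{-86 + 1569} = \frac{1}{1483}$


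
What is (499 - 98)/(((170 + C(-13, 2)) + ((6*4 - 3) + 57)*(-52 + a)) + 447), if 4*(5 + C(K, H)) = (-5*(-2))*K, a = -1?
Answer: -802/7109 ≈ -0.11281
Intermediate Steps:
C(K, H) = -5 + 5*K/2 (C(K, H) = -5 + ((-5*(-2))*K)/4 = -5 + (10*K)/4 = -5 + 5*K/2)
(499 - 98)/(((170 + C(-13, 2)) + ((6*4 - 3) + 57)*(-52 + a)) + 447) = (499 - 98)/(((170 + (-5 + (5/2)*(-13))) + ((6*4 - 3) + 57)*(-52 - 1)) + 447) = 401/(((170 + (-5 - 65/2)) + ((24 - 3) + 57)*(-53)) + 447) = 401/(((170 - 75/2) + (21 + 57)*(-53)) + 447) = 401/((265/2 + 78*(-53)) + 447) = 401/((265/2 - 4134) + 447) = 401/(-8003/2 + 447) = 401/(-7109/2) = 401*(-2/7109) = -802/7109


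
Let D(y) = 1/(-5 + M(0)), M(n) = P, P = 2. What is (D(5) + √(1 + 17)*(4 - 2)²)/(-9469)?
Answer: 1/28407 - 12*√2/9469 ≈ -0.0017570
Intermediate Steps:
M(n) = 2
D(y) = -⅓ (D(y) = 1/(-5 + 2) = 1/(-3) = -⅓)
(D(5) + √(1 + 17)*(4 - 2)²)/(-9469) = (-⅓ + √(1 + 17)*(4 - 2)²)/(-9469) = (-⅓ + √18*2²)*(-1/9469) = (-⅓ + (3*√2)*4)*(-1/9469) = (-⅓ + 12*√2)*(-1/9469) = 1/28407 - 12*√2/9469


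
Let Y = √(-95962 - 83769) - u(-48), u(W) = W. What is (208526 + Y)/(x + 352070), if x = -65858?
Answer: 104287/143106 + I*√179731/286212 ≈ 0.72874 + 0.0014812*I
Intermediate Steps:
Y = 48 + I*√179731 (Y = √(-95962 - 83769) - 1*(-48) = √(-179731) + 48 = I*√179731 + 48 = 48 + I*√179731 ≈ 48.0 + 423.95*I)
(208526 + Y)/(x + 352070) = (208526 + (48 + I*√179731))/(-65858 + 352070) = (208574 + I*√179731)/286212 = (208574 + I*√179731)*(1/286212) = 104287/143106 + I*√179731/286212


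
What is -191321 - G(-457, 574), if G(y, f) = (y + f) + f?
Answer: -192012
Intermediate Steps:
G(y, f) = y + 2*f (G(y, f) = (f + y) + f = y + 2*f)
-191321 - G(-457, 574) = -191321 - (-457 + 2*574) = -191321 - (-457 + 1148) = -191321 - 1*691 = -191321 - 691 = -192012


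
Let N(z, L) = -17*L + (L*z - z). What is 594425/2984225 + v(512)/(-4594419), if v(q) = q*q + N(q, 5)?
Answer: 77715312080/548431201611 ≈ 0.14170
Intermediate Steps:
N(z, L) = -z - 17*L + L*z (N(z, L) = -17*L + (-z + L*z) = -z - 17*L + L*z)
v(q) = -85 + q**2 + 4*q (v(q) = q*q + (-q - 17*5 + 5*q) = q**2 + (-q - 85 + 5*q) = q**2 + (-85 + 4*q) = -85 + q**2 + 4*q)
594425/2984225 + v(512)/(-4594419) = 594425/2984225 + (-85 + 512**2 + 4*512)/(-4594419) = 594425*(1/2984225) + (-85 + 262144 + 2048)*(-1/4594419) = 23777/119369 + 264107*(-1/4594419) = 23777/119369 - 264107/4594419 = 77715312080/548431201611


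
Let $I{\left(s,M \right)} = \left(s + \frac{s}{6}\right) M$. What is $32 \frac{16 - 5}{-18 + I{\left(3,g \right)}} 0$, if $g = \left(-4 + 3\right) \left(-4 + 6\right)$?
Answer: $0$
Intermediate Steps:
$g = -2$ ($g = \left(-1\right) 2 = -2$)
$I{\left(s,M \right)} = \frac{7 M s}{6}$ ($I{\left(s,M \right)} = \left(s + s \frac{1}{6}\right) M = \left(s + \frac{s}{6}\right) M = \frac{7 s}{6} M = \frac{7 M s}{6}$)
$32 \frac{16 - 5}{-18 + I{\left(3,g \right)}} 0 = 32 \frac{16 - 5}{-18 + \frac{7}{6} \left(-2\right) 3} \cdot 0 = 32 \frac{11}{-18 - 7} \cdot 0 = 32 \frac{11}{-25} \cdot 0 = 32 \cdot 11 \left(- \frac{1}{25}\right) 0 = 32 \left(- \frac{11}{25}\right) 0 = \left(- \frac{352}{25}\right) 0 = 0$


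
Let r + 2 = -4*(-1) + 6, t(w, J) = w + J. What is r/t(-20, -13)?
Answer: -8/33 ≈ -0.24242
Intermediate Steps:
t(w, J) = J + w
r = 8 (r = -2 + (-4*(-1) + 6) = -2 + (4 + 6) = -2 + 10 = 8)
r/t(-20, -13) = 8/(-13 - 20) = 8/(-33) = 8*(-1/33) = -8/33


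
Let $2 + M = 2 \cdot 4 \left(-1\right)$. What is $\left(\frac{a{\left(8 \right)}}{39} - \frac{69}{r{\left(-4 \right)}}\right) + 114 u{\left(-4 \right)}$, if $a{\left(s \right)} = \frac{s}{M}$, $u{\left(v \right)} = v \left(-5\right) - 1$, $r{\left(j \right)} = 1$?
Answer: $\frac{408911}{195} \approx 2097.0$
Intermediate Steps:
$u{\left(v \right)} = -1 - 5 v$ ($u{\left(v \right)} = - 5 v - 1 = -1 - 5 v$)
$M = -10$ ($M = -2 + 2 \cdot 4 \left(-1\right) = -2 + 8 \left(-1\right) = -2 - 8 = -10$)
$a{\left(s \right)} = - \frac{s}{10}$ ($a{\left(s \right)} = \frac{s}{-10} = s \left(- \frac{1}{10}\right) = - \frac{s}{10}$)
$\left(\frac{a{\left(8 \right)}}{39} - \frac{69}{r{\left(-4 \right)}}\right) + 114 u{\left(-4 \right)} = \left(\frac{\left(- \frac{1}{10}\right) 8}{39} - \frac{69}{1}\right) + 114 \left(-1 - -20\right) = \left(\left(- \frac{4}{5}\right) \frac{1}{39} - 69\right) + 114 \left(-1 + 20\right) = \left(- \frac{4}{195} - 69\right) + 114 \cdot 19 = - \frac{13459}{195} + 2166 = \frac{408911}{195}$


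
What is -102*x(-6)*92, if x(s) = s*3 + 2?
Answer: 150144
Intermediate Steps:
x(s) = 2 + 3*s (x(s) = 3*s + 2 = 2 + 3*s)
-102*x(-6)*92 = -102*(2 + 3*(-6))*92 = -102*(2 - 18)*92 = -102*(-16)*92 = 1632*92 = 150144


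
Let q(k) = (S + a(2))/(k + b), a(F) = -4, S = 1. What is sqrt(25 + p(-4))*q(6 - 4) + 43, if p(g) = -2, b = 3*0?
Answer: 43 - 3*sqrt(23)/2 ≈ 35.806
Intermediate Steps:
b = 0
q(k) = -3/k (q(k) = (1 - 4)/(k + 0) = -3/k)
sqrt(25 + p(-4))*q(6 - 4) + 43 = sqrt(25 - 2)*(-3/(6 - 4)) + 43 = sqrt(23)*(-3/2) + 43 = -3*sqrt(23)/2 + 43 = 43 - 3*sqrt(23)/2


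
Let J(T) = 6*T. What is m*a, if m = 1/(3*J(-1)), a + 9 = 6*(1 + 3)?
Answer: -5/6 ≈ -0.83333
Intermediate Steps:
a = 15 (a = -9 + 6*(1 + 3) = -9 + 6*4 = -9 + 24 = 15)
m = -1/18 (m = 1/(3*(6*(-1))) = 1/(3*(-6)) = 1/(-18) = -1/18 ≈ -0.055556)
m*a = -1/18*15 = -5/6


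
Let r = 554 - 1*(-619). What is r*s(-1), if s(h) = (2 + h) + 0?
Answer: 1173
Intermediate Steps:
s(h) = 2 + h
r = 1173 (r = 554 + 619 = 1173)
r*s(-1) = 1173*(2 - 1) = 1173*1 = 1173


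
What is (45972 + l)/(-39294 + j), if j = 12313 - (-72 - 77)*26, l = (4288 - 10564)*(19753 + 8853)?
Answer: 179485284/23107 ≈ 7767.6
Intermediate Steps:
l = -179531256 (l = -6276*28606 = -179531256)
j = 16187 (j = 12313 - (-149)*26 = 12313 - 1*(-3874) = 12313 + 3874 = 16187)
(45972 + l)/(-39294 + j) = (45972 - 179531256)/(-39294 + 16187) = -179485284/(-23107) = -179485284*(-1/23107) = 179485284/23107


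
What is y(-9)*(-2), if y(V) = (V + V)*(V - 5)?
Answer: -504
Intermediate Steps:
y(V) = 2*V*(-5 + V) (y(V) = (2*V)*(-5 + V) = 2*V*(-5 + V))
y(-9)*(-2) = (2*(-9)*(-5 - 9))*(-2) = (2*(-9)*(-14))*(-2) = 252*(-2) = -504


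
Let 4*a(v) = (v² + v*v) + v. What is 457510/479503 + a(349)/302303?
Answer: 670201818473/579820781636 ≈ 1.1559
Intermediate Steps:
a(v) = v²/2 + v/4 (a(v) = ((v² + v*v) + v)/4 = ((v² + v²) + v)/4 = (2*v² + v)/4 = (v + 2*v²)/4 = v²/2 + v/4)
457510/479503 + a(349)/302303 = 457510/479503 + ((¼)*349*(1 + 2*349))/302303 = 457510*(1/479503) + ((¼)*349*(1 + 698))*(1/302303) = 457510/479503 + ((¼)*349*699)*(1/302303) = 457510/479503 + (243951/4)*(1/302303) = 457510/479503 + 243951/1209212 = 670201818473/579820781636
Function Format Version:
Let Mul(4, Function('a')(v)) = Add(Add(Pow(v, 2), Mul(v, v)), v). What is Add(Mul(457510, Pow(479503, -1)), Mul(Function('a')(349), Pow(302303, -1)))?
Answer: Rational(670201818473, 579820781636) ≈ 1.1559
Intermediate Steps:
Function('a')(v) = Add(Mul(Rational(1, 2), Pow(v, 2)), Mul(Rational(1, 4), v)) (Function('a')(v) = Mul(Rational(1, 4), Add(Add(Pow(v, 2), Mul(v, v)), v)) = Mul(Rational(1, 4), Add(Add(Pow(v, 2), Pow(v, 2)), v)) = Mul(Rational(1, 4), Add(Mul(2, Pow(v, 2)), v)) = Mul(Rational(1, 4), Add(v, Mul(2, Pow(v, 2)))) = Add(Mul(Rational(1, 2), Pow(v, 2)), Mul(Rational(1, 4), v)))
Add(Mul(457510, Pow(479503, -1)), Mul(Function('a')(349), Pow(302303, -1))) = Add(Mul(457510, Pow(479503, -1)), Mul(Mul(Rational(1, 4), 349, Add(1, Mul(2, 349))), Pow(302303, -1))) = Add(Mul(457510, Rational(1, 479503)), Mul(Mul(Rational(1, 4), 349, Add(1, 698)), Rational(1, 302303))) = Add(Rational(457510, 479503), Mul(Mul(Rational(1, 4), 349, 699), Rational(1, 302303))) = Add(Rational(457510, 479503), Mul(Rational(243951, 4), Rational(1, 302303))) = Add(Rational(457510, 479503), Rational(243951, 1209212)) = Rational(670201818473, 579820781636)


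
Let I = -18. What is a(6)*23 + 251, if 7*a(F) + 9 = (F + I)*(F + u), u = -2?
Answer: 446/7 ≈ 63.714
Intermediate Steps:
a(F) = -9/7 + (-18 + F)*(-2 + F)/7 (a(F) = -9/7 + ((F - 18)*(F - 2))/7 = -9/7 + ((-18 + F)*(-2 + F))/7 = -9/7 + (-18 + F)*(-2 + F)/7)
a(6)*23 + 251 = (27/7 - 20/7*6 + (⅐)*6²)*23 + 251 = (27/7 - 120/7 + (⅐)*36)*23 + 251 = (27/7 - 120/7 + 36/7)*23 + 251 = -57/7*23 + 251 = -1311/7 + 251 = 446/7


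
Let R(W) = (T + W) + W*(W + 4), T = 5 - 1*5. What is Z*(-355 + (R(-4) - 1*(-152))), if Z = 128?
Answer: -26496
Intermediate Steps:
T = 0 (T = 5 - 5 = 0)
R(W) = W + W*(4 + W) (R(W) = (0 + W) + W*(W + 4) = W + W*(4 + W))
Z*(-355 + (R(-4) - 1*(-152))) = 128*(-355 + (-4*(5 - 4) - 1*(-152))) = 128*(-355 + (-4*1 + 152)) = 128*(-355 + (-4 + 152)) = 128*(-355 + 148) = 128*(-207) = -26496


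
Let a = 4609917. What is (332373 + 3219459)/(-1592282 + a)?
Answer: 3551832/3017635 ≈ 1.1770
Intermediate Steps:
(332373 + 3219459)/(-1592282 + a) = (332373 + 3219459)/(-1592282 + 4609917) = 3551832/3017635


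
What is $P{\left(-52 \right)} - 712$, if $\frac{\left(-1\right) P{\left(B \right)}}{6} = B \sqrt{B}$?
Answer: $-712 + 624 i \sqrt{13} \approx -712.0 + 2249.9 i$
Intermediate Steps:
$P{\left(B \right)} = - 6 B^{\frac{3}{2}}$ ($P{\left(B \right)} = - 6 B \sqrt{B} = - 6 B^{\frac{3}{2}}$)
$P{\left(-52 \right)} - 712 = - 6 \left(-52\right)^{\frac{3}{2}} - 712 = - 6 \left(- 104 i \sqrt{13}\right) - 712 = 624 i \sqrt{13} - 712 = -712 + 624 i \sqrt{13}$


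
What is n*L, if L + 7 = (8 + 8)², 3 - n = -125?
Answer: 31872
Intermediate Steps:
n = 128 (n = 3 - 1*(-125) = 3 + 125 = 128)
L = 249 (L = -7 + (8 + 8)² = -7 + 16² = -7 + 256 = 249)
n*L = 128*249 = 31872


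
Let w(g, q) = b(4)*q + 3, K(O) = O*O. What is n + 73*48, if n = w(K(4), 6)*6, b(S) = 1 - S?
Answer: 3414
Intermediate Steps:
K(O) = O²
w(g, q) = 3 - 3*q (w(g, q) = (1 - 1*4)*q + 3 = (1 - 4)*q + 3 = -3*q + 3 = 3 - 3*q)
n = -90 (n = (3 - 3*6)*6 = (3 - 18)*6 = -15*6 = -90)
n + 73*48 = -90 + 73*48 = -90 + 3504 = 3414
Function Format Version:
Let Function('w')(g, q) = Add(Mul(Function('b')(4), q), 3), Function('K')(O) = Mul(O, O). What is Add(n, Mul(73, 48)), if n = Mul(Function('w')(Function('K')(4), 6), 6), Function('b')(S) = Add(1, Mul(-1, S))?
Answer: 3414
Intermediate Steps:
Function('K')(O) = Pow(O, 2)
Function('w')(g, q) = Add(3, Mul(-3, q)) (Function('w')(g, q) = Add(Mul(Add(1, Mul(-1, 4)), q), 3) = Add(Mul(Add(1, -4), q), 3) = Add(Mul(-3, q), 3) = Add(3, Mul(-3, q)))
n = -90 (n = Mul(Add(3, Mul(-3, 6)), 6) = Mul(Add(3, -18), 6) = Mul(-15, 6) = -90)
Add(n, Mul(73, 48)) = Add(-90, Mul(73, 48)) = Add(-90, 3504) = 3414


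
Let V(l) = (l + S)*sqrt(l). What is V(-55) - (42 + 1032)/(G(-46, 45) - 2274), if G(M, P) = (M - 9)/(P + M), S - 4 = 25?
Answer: 1074/2219 - 26*I*sqrt(55) ≈ 0.484 - 192.82*I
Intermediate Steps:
S = 29 (S = 4 + 25 = 29)
G(M, P) = (-9 + M)/(M + P)
V(l) = sqrt(l)*(29 + l) (V(l) = (l + 29)*sqrt(l) = (29 + l)*sqrt(l) = sqrt(l)*(29 + l))
V(-55) - (42 + 1032)/(G(-46, 45) - 2274) = sqrt(-55)*(29 - 55) - (42 + 1032)/((-9 - 46)/(-46 + 45) - 2274) = (I*sqrt(55))*(-26) - 1074/(-55/(-1) - 2274) = -26*I*sqrt(55) - 1074/(-1*(-55) - 2274) = -26*I*sqrt(55) - 1074/(55 - 2274) = -26*I*sqrt(55) - 1074/(-2219) = -26*I*sqrt(55) - 1074*(-1)/2219 = -26*I*sqrt(55) - 1*(-1074/2219) = -26*I*sqrt(55) + 1074/2219 = 1074/2219 - 26*I*sqrt(55)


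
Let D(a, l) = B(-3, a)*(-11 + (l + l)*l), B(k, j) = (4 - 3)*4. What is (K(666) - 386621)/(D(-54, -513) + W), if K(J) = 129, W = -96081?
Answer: -386492/2009227 ≈ -0.19236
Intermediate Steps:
B(k, j) = 4 (B(k, j) = 1*4 = 4)
D(a, l) = -44 + 8*l**2 (D(a, l) = 4*(-11 + (l + l)*l) = 4*(-11 + (2*l)*l) = 4*(-11 + 2*l**2) = -44 + 8*l**2)
(K(666) - 386621)/(D(-54, -513) + W) = (129 - 386621)/((-44 + 8*(-513)**2) - 96081) = -386492/((-44 + 8*263169) - 96081) = -386492/((-44 + 2105352) - 96081) = -386492/(2105308 - 96081) = -386492/2009227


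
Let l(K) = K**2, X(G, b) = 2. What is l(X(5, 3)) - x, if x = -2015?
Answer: 2019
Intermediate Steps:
l(X(5, 3)) - x = 2**2 - 1*(-2015) = 4 + 2015 = 2019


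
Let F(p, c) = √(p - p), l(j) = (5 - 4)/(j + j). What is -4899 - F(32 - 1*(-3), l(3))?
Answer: -4899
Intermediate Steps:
l(j) = 1/(2*j)
F(p, c) = 0 (F(p, c) = √0 = 0)
-4899 - F(32 - 1*(-3), l(3)) = -4899 - 1*0 = -4899 + 0 = -4899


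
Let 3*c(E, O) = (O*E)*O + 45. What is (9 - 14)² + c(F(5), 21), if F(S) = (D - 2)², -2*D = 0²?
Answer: 628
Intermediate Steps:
D = 0 (D = -½*0² = -½*0 = 0)
F(S) = 4 (F(S) = (0 - 2)² = (-2)² = 4)
c(E, O) = 15 + E*O²/3 (c(E, O) = ((O*E)*O + 45)/3 = ((E*O)*O + 45)/3 = (E*O² + 45)/3 = (45 + E*O²)/3 = 15 + E*O²/3)
(9 - 14)² + c(F(5), 21) = (9 - 14)² + (15 + (⅓)*4*21²) = (-5)² + (15 + (⅓)*4*441) = 25 + (15 + 588) = 25 + 603 = 628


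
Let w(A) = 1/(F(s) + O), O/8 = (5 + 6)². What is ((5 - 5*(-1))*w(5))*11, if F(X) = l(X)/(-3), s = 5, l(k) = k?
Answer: 330/2899 ≈ 0.11383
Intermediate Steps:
O = 968 (O = 8*(5 + 6)² = 8*11² = 8*121 = 968)
F(X) = -X/3 (F(X) = X/(-3) = X*(-⅓) = -X/3)
w(A) = 3/2899 (w(A) = 1/(-⅓*5 + 968) = 1/(-5/3 + 968) = 1/(2899/3) = 3/2899)
((5 - 5*(-1))*w(5))*11 = ((5 - 5*(-1))*(3/2899))*11 = ((5 + 5)*(3/2899))*11 = (10*(3/2899))*11 = (30/2899)*11 = 330/2899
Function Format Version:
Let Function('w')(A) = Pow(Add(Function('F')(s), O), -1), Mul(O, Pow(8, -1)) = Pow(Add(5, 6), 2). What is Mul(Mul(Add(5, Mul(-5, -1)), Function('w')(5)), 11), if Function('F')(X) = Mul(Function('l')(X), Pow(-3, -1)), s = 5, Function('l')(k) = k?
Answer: Rational(330, 2899) ≈ 0.11383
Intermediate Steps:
O = 968 (O = Mul(8, Pow(Add(5, 6), 2)) = Mul(8, Pow(11, 2)) = Mul(8, 121) = 968)
Function('F')(X) = Mul(Rational(-1, 3), X) (Function('F')(X) = Mul(X, Pow(-3, -1)) = Mul(X, Rational(-1, 3)) = Mul(Rational(-1, 3), X))
Function('w')(A) = Rational(3, 2899) (Function('w')(A) = Pow(Add(Mul(Rational(-1, 3), 5), 968), -1) = Pow(Add(Rational(-5, 3), 968), -1) = Pow(Rational(2899, 3), -1) = Rational(3, 2899))
Mul(Mul(Add(5, Mul(-5, -1)), Function('w')(5)), 11) = Mul(Mul(Add(5, Mul(-5, -1)), Rational(3, 2899)), 11) = Mul(Mul(Add(5, 5), Rational(3, 2899)), 11) = Mul(Mul(10, Rational(3, 2899)), 11) = Mul(Rational(30, 2899), 11) = Rational(330, 2899)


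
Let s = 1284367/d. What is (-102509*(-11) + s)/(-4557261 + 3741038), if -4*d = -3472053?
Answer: -3915088628215/2833969515819 ≈ -1.3815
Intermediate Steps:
d = 3472053/4 (d = -¼*(-3472053) = 3472053/4 ≈ 8.6801e+5)
s = 5137468/3472053 (s = 1284367/(3472053/4) = 1284367*(4/3472053) = 5137468/3472053 ≈ 1.4797)
(-102509*(-11) + s)/(-4557261 + 3741038) = (-102509*(-11) + 5137468/3472053)/(-4557261 + 3741038) = (1127599 + 5137468/3472053)/(-816223) = (3915088628215/3472053)*(-1/816223) = -3915088628215/2833969515819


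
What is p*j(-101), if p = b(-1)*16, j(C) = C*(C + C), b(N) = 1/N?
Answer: -326432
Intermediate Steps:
j(C) = 2*C**2 (j(C) = C*(2*C) = 2*C**2)
p = -16 (p = 16/(-1) = -1*16 = -16)
p*j(-101) = -32*(-101)**2 = -32*10201 = -16*20402 = -326432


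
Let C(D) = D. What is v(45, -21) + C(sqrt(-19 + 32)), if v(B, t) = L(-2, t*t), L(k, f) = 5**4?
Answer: 625 + sqrt(13) ≈ 628.61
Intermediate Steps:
L(k, f) = 625
v(B, t) = 625
v(45, -21) + C(sqrt(-19 + 32)) = 625 + sqrt(-19 + 32) = 625 + sqrt(13)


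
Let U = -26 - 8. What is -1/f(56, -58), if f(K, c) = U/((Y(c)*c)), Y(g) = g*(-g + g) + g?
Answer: 1682/17 ≈ 98.941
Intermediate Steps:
Y(g) = g (Y(g) = g*0 + g = 0 + g = g)
U = -34
f(K, c) = -34/c**2
-1/f(56, -58) = -1/((-34/(-58)**2)) = -1/((-34*1/3364)) = -1/(-17/1682) = -1*(-1682/17) = 1682/17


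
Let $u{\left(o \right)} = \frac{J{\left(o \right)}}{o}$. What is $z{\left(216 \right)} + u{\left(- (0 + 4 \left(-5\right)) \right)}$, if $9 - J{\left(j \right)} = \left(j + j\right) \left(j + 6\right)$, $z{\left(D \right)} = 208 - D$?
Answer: $- \frac{1191}{20} \approx -59.55$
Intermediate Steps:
$J{\left(j \right)} = 9 - 2 j \left(6 + j\right)$ ($J{\left(j \right)} = 9 - \left(j + j\right) \left(j + 6\right) = 9 - 2 j \left(6 + j\right)$)
$u{\left(o \right)} = \frac{9 - 12 o - 2 o^{2}}{o}$
$z{\left(216 \right)} + u{\left(- (0 + 4 \left(-5\right)) \right)} = \left(208 - 216\right) - \left(12 - 9 \left(- \frac{1}{0 + 4 \left(-5\right)}\right) + 2 \left(-1\right) \left(0 + 4 \left(-5\right)\right)\right) = \left(208 - 216\right) - \left(12 - 9 \left(- \frac{1}{0 - 20}\right) + 2 \left(-1\right) \left(0 - 20\right)\right) = -8 - \left(12 - \frac{9}{20} + 2 \left(-1\right) \left(-20\right)\right) = -8 - \left(52 - \frac{9}{20}\right) = -8 - \frac{1031}{20} = - \frac{1191}{20}$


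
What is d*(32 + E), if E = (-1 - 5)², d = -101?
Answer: -6868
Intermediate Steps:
E = 36 (E = (-6)² = 36)
d*(32 + E) = -101*(32 + 36) = -101*68 = -6868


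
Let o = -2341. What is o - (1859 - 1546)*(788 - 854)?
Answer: 18317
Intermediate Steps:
o - (1859 - 1546)*(788 - 854) = -2341 - (1859 - 1546)*(788 - 854) = -2341 - 313*(-66) = -2341 - 1*(-20658) = -2341 + 20658 = 18317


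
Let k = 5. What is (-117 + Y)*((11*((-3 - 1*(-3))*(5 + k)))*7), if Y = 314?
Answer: 0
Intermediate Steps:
(-117 + Y)*((11*((-3 - 1*(-3))*(5 + k)))*7) = (-117 + 314)*((11*((-3 - 1*(-3))*(5 + 5)))*7) = 197*((11*((-3 + 3)*10))*7) = 197*((11*(0*10))*7) = 197*((11*0)*7) = 197*(0*7) = 197*0 = 0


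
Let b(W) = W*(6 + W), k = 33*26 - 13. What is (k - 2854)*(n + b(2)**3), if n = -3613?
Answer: -970347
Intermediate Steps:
k = 845 (k = 858 - 13 = 845)
(k - 2854)*(n + b(2)**3) = (845 - 2854)*(-3613 + (2*(6 + 2))**3) = -2009*(-3613 + (2*8)**3) = -2009*(-3613 + 16**3) = -2009*(-3613 + 4096) = -2009*483 = -970347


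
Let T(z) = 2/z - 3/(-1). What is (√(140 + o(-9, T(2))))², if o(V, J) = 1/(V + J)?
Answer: 699/5 ≈ 139.80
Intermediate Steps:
T(z) = 3 + 2/z (T(z) = 2/z - 3*(-1) = 2/z + 3 = 3 + 2/z)
o(V, J) = 1/(J + V)
(√(140 + o(-9, T(2))))² = (√(140 + 1/((3 + 2/2) - 9)))² = (√(140 + 1/((3 + 2*(½)) - 9)))² = (√(140 + 1/((3 + 1) - 9)))² = (√(140 + 1/(4 - 9)))² = (√(140 + 1/(-5)))² = (√(140 - ⅕))² = (√(699/5))² = (√3495/5)² = 699/5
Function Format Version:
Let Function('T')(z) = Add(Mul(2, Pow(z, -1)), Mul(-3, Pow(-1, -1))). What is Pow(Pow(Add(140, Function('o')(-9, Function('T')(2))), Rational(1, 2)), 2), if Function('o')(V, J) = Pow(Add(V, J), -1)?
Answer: Rational(699, 5) ≈ 139.80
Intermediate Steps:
Function('T')(z) = Add(3, Mul(2, Pow(z, -1))) (Function('T')(z) = Add(Mul(2, Pow(z, -1)), Mul(-3, -1)) = Add(Mul(2, Pow(z, -1)), 3) = Add(3, Mul(2, Pow(z, -1))))
Function('o')(V, J) = Pow(Add(J, V), -1)
Pow(Pow(Add(140, Function('o')(-9, Function('T')(2))), Rational(1, 2)), 2) = Pow(Pow(Add(140, Pow(Add(Add(3, Mul(2, Pow(2, -1))), -9), -1)), Rational(1, 2)), 2) = Pow(Pow(Add(140, Pow(Add(Add(3, Mul(2, Rational(1, 2))), -9), -1)), Rational(1, 2)), 2) = Pow(Pow(Add(140, Pow(Add(Add(3, 1), -9), -1)), Rational(1, 2)), 2) = Pow(Pow(Add(140, Pow(Add(4, -9), -1)), Rational(1, 2)), 2) = Pow(Pow(Add(140, Pow(-5, -1)), Rational(1, 2)), 2) = Pow(Pow(Add(140, Rational(-1, 5)), Rational(1, 2)), 2) = Pow(Pow(Rational(699, 5), Rational(1, 2)), 2) = Pow(Mul(Rational(1, 5), Pow(3495, Rational(1, 2))), 2) = Rational(699, 5)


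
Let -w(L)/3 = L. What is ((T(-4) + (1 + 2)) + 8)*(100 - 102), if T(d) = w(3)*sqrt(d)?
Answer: -22 + 36*I ≈ -22.0 + 36.0*I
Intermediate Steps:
w(L) = -3*L
T(d) = -9*sqrt(d) (T(d) = (-3*3)*sqrt(d) = -9*sqrt(d))
((T(-4) + (1 + 2)) + 8)*(100 - 102) = ((-18*I + (1 + 2)) + 8)*(100 - 102) = ((-18*I + 3) + 8)*(-2) = ((3 - 18*I) + 8)*(-2) = (11 - 18*I)*(-2) = -22 + 36*I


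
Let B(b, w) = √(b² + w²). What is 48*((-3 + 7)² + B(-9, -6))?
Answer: 768 + 144*√13 ≈ 1287.2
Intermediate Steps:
48*((-3 + 7)² + B(-9, -6)) = 48*((-3 + 7)² + √((-9)² + (-6)²)) = 48*(4² + √(81 + 36)) = 48*(16 + √117) = 48*(16 + 3*√13) = 768 + 144*√13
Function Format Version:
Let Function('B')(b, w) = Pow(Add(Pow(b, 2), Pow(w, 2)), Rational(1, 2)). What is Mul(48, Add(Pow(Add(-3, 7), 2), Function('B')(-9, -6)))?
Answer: Add(768, Mul(144, Pow(13, Rational(1, 2)))) ≈ 1287.2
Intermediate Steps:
Mul(48, Add(Pow(Add(-3, 7), 2), Function('B')(-9, -6))) = Mul(48, Add(Pow(Add(-3, 7), 2), Pow(Add(Pow(-9, 2), Pow(-6, 2)), Rational(1, 2)))) = Mul(48, Add(Pow(4, 2), Pow(Add(81, 36), Rational(1, 2)))) = Mul(48, Add(16, Pow(117, Rational(1, 2)))) = Mul(48, Add(16, Mul(3, Pow(13, Rational(1, 2))))) = Add(768, Mul(144, Pow(13, Rational(1, 2))))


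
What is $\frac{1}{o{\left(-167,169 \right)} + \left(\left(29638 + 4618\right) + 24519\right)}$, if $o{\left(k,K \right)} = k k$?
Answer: $\frac{1}{86664} \approx 1.1539 \cdot 10^{-5}$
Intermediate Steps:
$o{\left(k,K \right)} = k^{2}$
$\frac{1}{o{\left(-167,169 \right)} + \left(\left(29638 + 4618\right) + 24519\right)} = \frac{1}{\left(-167\right)^{2} + \left(\left(29638 + 4618\right) + 24519\right)} = \frac{1}{27889 + \left(34256 + 24519\right)} = \frac{1}{27889 + 58775} = \frac{1}{86664}$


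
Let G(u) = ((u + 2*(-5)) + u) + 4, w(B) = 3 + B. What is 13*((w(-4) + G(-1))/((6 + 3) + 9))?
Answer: -13/2 ≈ -6.5000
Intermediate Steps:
G(u) = -6 + 2*u (G(u) = ((u - 10) + u) + 4 = ((-10 + u) + u) + 4 = (-10 + 2*u) + 4 = -6 + 2*u)
13*((w(-4) + G(-1))/((6 + 3) + 9)) = 13*(((3 - 4) + (-6 + 2*(-1)))/((6 + 3) + 9)) = 13*((-1 + (-6 - 2))/(9 + 9)) = 13*((-1 - 8)/18) = 13*((1/18)*(-9)) = 13*(-½) = -13/2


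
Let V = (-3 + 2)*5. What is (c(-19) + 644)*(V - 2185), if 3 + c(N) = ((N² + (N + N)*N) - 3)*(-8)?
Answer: 17517810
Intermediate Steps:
V = -5 (V = -1*5 = -5)
c(N) = 21 - 24*N² (c(N) = -3 + ((N² + (N + N)*N) - 3)*(-8) = -3 + ((N² + (2*N)*N) - 3)*(-8) = -3 + ((N² + 2*N²) - 3)*(-8) = -3 + (3*N² - 3)*(-8) = -3 + (-3 + 3*N²)*(-8) = -3 + (24 - 24*N²) = 21 - 24*N²)
(c(-19) + 644)*(V - 2185) = ((21 - 24*(-19)²) + 644)*(-5 - 2185) = ((21 - 24*361) + 644)*(-2190) = ((21 - 8664) + 644)*(-2190) = (-8643 + 644)*(-2190) = -7999*(-2190) = 17517810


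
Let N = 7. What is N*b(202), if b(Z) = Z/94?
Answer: 707/47 ≈ 15.043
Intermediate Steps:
b(Z) = Z/94 (b(Z) = Z*(1/94) = Z/94)
N*b(202) = 7*((1/94)*202) = 7*(101/47) = 707/47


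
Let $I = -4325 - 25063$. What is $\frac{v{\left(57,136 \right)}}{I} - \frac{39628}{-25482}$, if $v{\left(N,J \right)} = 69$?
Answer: $\frac{6251771}{4026156} \approx 1.5528$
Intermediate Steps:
$I = -29388$ ($I = -4325 - 25063 = -29388$)
$\frac{v{\left(57,136 \right)}}{I} - \frac{39628}{-25482} = \frac{69}{-29388} - \frac{39628}{-25482} = 69 \left(- \frac{1}{29388}\right) - - \frac{19814}{12741} = - \frac{23}{9796} + \frac{19814}{12741} = \frac{6251771}{4026156}$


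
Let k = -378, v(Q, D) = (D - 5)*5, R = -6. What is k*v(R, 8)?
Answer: -5670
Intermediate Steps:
v(Q, D) = -25 + 5*D (v(Q, D) = (-5 + D)*5 = -25 + 5*D)
k*v(R, 8) = -378*(-25 + 5*8) = -378*(-25 + 40) = -378*15 = -5670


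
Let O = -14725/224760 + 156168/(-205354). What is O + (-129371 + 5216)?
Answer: -573045747069853/4615536504 ≈ -1.2416e+5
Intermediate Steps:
O = -3812415733/4615536504 (O = -14725*1/224760 + 156168*(-1/205354) = -2945/44952 - 78084/102677 = -3812415733/4615536504 ≈ -0.82600)
O + (-129371 + 5216) = -3812415733/4615536504 + (-129371 + 5216) = -3812415733/4615536504 - 124155 = -573045747069853/4615536504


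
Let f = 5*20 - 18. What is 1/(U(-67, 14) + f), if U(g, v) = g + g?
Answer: -1/52 ≈ -0.019231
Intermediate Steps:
U(g, v) = 2*g
f = 82 (f = 100 - 18 = 82)
1/(U(-67, 14) + f) = 1/(2*(-67) + 82) = 1/(-134 + 82) = 1/(-52) = -1/52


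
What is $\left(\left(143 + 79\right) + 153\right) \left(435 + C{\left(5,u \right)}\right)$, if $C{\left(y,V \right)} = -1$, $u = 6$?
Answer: $162750$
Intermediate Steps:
$\left(\left(143 + 79\right) + 153\right) \left(435 + C{\left(5,u \right)}\right) = \left(\left(143 + 79\right) + 153\right) \left(435 - 1\right) = \left(222 + 153\right) 434 = 375 \cdot 434 = 162750$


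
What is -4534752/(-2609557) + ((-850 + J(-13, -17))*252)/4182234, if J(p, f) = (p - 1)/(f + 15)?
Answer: 438357860598/259851857389 ≈ 1.6870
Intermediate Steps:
J(p, f) = (-1 + p)/(15 + f)
-4534752/(-2609557) + ((-850 + J(-13, -17))*252)/4182234 = -4534752/(-2609557) + ((-850 + (-1 - 13)/(15 - 17))*252)/4182234 = -4534752*(-1/2609557) + ((-850 - 14/(-2))*252)*(1/4182234) = 4534752/2609557 + ((-850 - ½*(-14))*252)*(1/4182234) = 4534752/2609557 + ((-850 + 7)*252)*(1/4182234) = 4534752/2609557 - 843*252*(1/4182234) = 4534752/2609557 - 212436*1/4182234 = 4534752/2609557 - 5058/99577 = 438357860598/259851857389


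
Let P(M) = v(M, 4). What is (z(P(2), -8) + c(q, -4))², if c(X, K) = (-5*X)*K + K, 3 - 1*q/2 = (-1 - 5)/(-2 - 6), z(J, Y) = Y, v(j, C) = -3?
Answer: 6084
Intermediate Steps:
P(M) = -3
q = 9/2 (q = 6 - 2*(-1 - 5)/(-2 - 6) = 6 - (-12)/(-8) = 6 - (-12)*(-1)/8 = 6 - 2*¾ = 6 - 3/2 = 9/2 ≈ 4.5000)
c(X, K) = K - 5*K*X (c(X, K) = -5*K*X + K = K - 5*K*X)
(z(P(2), -8) + c(q, -4))² = (-8 - 4*(1 - 5*9/2))² = (-8 - 4*(1 - 45/2))² = (-8 - 4*(-43/2))² = (-8 + 86)² = 78² = 6084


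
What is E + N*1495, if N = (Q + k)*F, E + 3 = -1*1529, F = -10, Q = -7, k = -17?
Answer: 357268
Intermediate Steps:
E = -1532 (E = -3 - 1*1529 = -3 - 1529 = -1532)
N = 240 (N = (-7 - 17)*(-10) = -24*(-10) = 240)
E + N*1495 = -1532 + 240*1495 = -1532 + 358800 = 357268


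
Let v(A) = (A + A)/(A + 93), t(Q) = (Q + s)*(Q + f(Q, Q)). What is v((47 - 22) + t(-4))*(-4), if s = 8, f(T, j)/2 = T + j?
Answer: 220/19 ≈ 11.579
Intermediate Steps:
f(T, j) = 2*T + 2*j (f(T, j) = 2*(T + j) = 2*T + 2*j)
t(Q) = 5*Q*(8 + Q) (t(Q) = (Q + 8)*(Q + (2*Q + 2*Q)) = (8 + Q)*(Q + 4*Q) = (8 + Q)*(5*Q) = 5*Q*(8 + Q))
v(A) = 2*A/(93 + A) (v(A) = (2*A)/(93 + A) = 2*A/(93 + A))
v((47 - 22) + t(-4))*(-4) = (2*((47 - 22) + 5*(-4)*(8 - 4))/(93 + ((47 - 22) + 5*(-4)*(8 - 4))))*(-4) = (2*(25 + 5*(-4)*4)/(93 + (25 + 5*(-4)*4)))*(-4) = (2*(25 - 80)/(93 + (25 - 80)))*(-4) = (2*(-55)/(93 - 55))*(-4) = (2*(-55)/38)*(-4) = (2*(-55)*(1/38))*(-4) = -55/19*(-4) = 220/19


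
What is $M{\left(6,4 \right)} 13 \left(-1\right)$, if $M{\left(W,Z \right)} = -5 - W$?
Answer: $143$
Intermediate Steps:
$M{\left(6,4 \right)} 13 \left(-1\right) = \left(-5 - 6\right) 13 \left(-1\right) = \left(-11\right) 13 \left(-1\right) = \left(-143\right) \left(-1\right) = 143$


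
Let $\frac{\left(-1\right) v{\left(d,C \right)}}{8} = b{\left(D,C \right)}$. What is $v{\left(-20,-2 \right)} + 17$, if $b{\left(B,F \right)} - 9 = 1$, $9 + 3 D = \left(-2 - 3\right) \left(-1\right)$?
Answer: $-63$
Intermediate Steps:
$D = - \frac{4}{3}$ ($D = -3 + \frac{\left(-2 - 3\right) \left(-1\right)}{3} = -3 + \frac{\left(-5\right) \left(-1\right)}{3} = -3 + \frac{1}{3} \cdot 5 = -3 + \frac{5}{3} = - \frac{4}{3} \approx -1.3333$)
$b{\left(B,F \right)} = 10$ ($b{\left(B,F \right)} = 9 + 1 = 10$)
$v{\left(d,C \right)} = -80$ ($v{\left(d,C \right)} = \left(-8\right) 10 = -80$)
$v{\left(-20,-2 \right)} + 17 = -80 + 17 = -63$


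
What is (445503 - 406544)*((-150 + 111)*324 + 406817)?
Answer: 15356897579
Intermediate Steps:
(445503 - 406544)*((-150 + 111)*324 + 406817) = 38959*(-39*324 + 406817) = 38959*(-12636 + 406817) = 38959*394181 = 15356897579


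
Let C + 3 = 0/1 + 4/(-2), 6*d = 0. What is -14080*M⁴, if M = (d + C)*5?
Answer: -5500000000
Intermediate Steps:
d = 0 (d = (⅙)*0 = 0)
C = -5 (C = -3 + (0/1 + 4/(-2)) = -3 + (0*1 + 4*(-½)) = -3 + (0 - 2) = -3 - 2 = -5)
M = -25 (M = (0 - 5)*5 = -5*5 = -25)
-14080*M⁴ = -14080*(-25)⁴ = -14080*390625 = -5500000000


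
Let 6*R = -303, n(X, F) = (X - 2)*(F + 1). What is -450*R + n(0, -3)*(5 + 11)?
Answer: 22789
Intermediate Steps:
n(X, F) = (1 + F)*(-2 + X) (n(X, F) = (-2 + X)*(1 + F) = (1 + F)*(-2 + X))
R = -101/2 (R = (⅙)*(-303) = -101/2 ≈ -50.500)
-450*R + n(0, -3)*(5 + 11) = -450*(-101/2) + (-2 + 0 - 2*(-3) - 3*0)*(5 + 11) = 22725 + (-2 + 0 + 6 + 0)*16 = 22725 + 4*16 = 22725 + 64 = 22789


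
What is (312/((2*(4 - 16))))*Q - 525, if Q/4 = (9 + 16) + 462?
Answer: -25849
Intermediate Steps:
Q = 1948 (Q = 4*((9 + 16) + 462) = 4*(25 + 462) = 4*487 = 1948)
(312/((2*(4 - 16))))*Q - 525 = (312/((2*(4 - 16))))*1948 - 525 = (312/((2*(-12))))*1948 - 525 = (312/(-24))*1948 - 525 = (312*(-1/24))*1948 - 525 = -13*1948 - 525 = -25324 - 525 = -25849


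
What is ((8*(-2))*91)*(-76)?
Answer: 110656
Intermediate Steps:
((8*(-2))*91)*(-76) = -16*91*(-76) = -1456*(-76) = 110656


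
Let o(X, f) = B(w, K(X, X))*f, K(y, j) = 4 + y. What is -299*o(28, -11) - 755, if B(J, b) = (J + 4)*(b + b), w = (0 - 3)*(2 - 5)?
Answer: 2735693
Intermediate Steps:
w = 9 (w = -3*(-3) = 9)
B(J, b) = 2*b*(4 + J) (B(J, b) = (4 + J)*(2*b) = 2*b*(4 + J))
o(X, f) = f*(104 + 26*X) (o(X, f) = (2*(4 + X)*(4 + 9))*f = (2*(4 + X)*13)*f = (104 + 26*X)*f = f*(104 + 26*X))
-299*o(28, -11) - 755 = -7774*(-11)*(4 + 28) - 755 = -7774*(-11)*32 - 755 = -299*(-9152) - 755 = 2736448 - 755 = 2735693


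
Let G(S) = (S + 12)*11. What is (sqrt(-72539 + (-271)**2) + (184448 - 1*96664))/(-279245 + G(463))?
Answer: -21946/68505 - sqrt(902)/274020 ≈ -0.32047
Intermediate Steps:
G(S) = 132 + 11*S (G(S) = (12 + S)*11 = 132 + 11*S)
(sqrt(-72539 + (-271)**2) + (184448 - 1*96664))/(-279245 + G(463)) = (sqrt(-72539 + (-271)**2) + (184448 - 1*96664))/(-279245 + (132 + 11*463)) = (sqrt(-72539 + 73441) + (184448 - 96664))/(-279245 + (132 + 5093)) = (sqrt(902) + 87784)/(-279245 + 5225) = (87784 + sqrt(902))/(-274020) = (87784 + sqrt(902))*(-1/274020) = -21946/68505 - sqrt(902)/274020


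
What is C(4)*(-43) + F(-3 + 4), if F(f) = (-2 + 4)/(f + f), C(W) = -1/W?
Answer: 47/4 ≈ 11.750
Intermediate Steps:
F(f) = 1/f (F(f) = 2/((2*f)) = 2*(1/(2*f)) = 1/f)
C(4)*(-43) + F(-3 + 4) = -1/4*(-43) + 1/(-3 + 4) = -1*¼*(-43) + 1/1 = -¼*(-43) + 1 = 43/4 + 1 = 47/4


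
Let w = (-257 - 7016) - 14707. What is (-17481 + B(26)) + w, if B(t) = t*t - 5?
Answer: -38790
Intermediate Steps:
w = -21980 (w = -7273 - 14707 = -21980)
B(t) = -5 + t**2 (B(t) = t**2 - 5 = -5 + t**2)
(-17481 + B(26)) + w = (-17481 + (-5 + 26**2)) - 21980 = (-17481 + (-5 + 676)) - 21980 = (-17481 + 671) - 21980 = -16810 - 21980 = -38790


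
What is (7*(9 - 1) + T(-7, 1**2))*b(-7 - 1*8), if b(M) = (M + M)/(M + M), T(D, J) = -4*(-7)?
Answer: 84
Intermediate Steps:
T(D, J) = 28
b(M) = 1 (b(M) = (2*M)/((2*M)) = (2*M)*(1/(2*M)) = 1)
(7*(9 - 1) + T(-7, 1**2))*b(-7 - 1*8) = (7*(9 - 1) + 28)*1 = (7*8 + 28)*1 = (56 + 28)*1 = 84*1 = 84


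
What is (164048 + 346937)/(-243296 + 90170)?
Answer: -510985/153126 ≈ -3.3370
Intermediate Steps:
(164048 + 346937)/(-243296 + 90170) = 510985/(-153126) = 510985*(-1/153126) = -510985/153126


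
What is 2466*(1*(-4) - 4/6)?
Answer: -11508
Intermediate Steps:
2466*(1*(-4) - 4/6) = 2466*(-4 - 4*1/6) = 2466*(-4 - 2/3) = 2466*(-14/3) = -11508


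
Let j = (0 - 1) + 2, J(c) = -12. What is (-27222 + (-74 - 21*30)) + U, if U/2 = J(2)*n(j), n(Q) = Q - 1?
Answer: -27926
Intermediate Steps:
j = 1 (j = -1 + 2 = 1)
n(Q) = -1 + Q
U = 0 (U = 2*(-12*(-1 + 1)) = 2*(-12*0) = 2*0 = 0)
(-27222 + (-74 - 21*30)) + U = (-27222 + (-74 - 21*30)) + 0 = (-27222 + (-74 - 630)) + 0 = (-27222 - 704) + 0 = -27926 + 0 = -27926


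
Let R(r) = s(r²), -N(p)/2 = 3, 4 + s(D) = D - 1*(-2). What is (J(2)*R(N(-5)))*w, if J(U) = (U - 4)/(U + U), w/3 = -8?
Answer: 408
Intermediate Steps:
w = -24 (w = 3*(-8) = -24)
s(D) = -2 + D (s(D) = -4 + (D - 1*(-2)) = -4 + (D + 2) = -4 + (2 + D) = -2 + D)
N(p) = -6 (N(p) = -2*3 = -6)
R(r) = -2 + r²
J(U) = (-4 + U)/(2*U) (J(U) = (-4 + U)/((2*U)) = (-4 + U)*(1/(2*U)) = (-4 + U)/(2*U))
(J(2)*R(N(-5)))*w = (((½)*(-4 + 2)/2)*(-2 + (-6)²))*(-24) = (((½)*(½)*(-2))*(-2 + 36))*(-24) = -½*34*(-24) = -17*(-24) = 408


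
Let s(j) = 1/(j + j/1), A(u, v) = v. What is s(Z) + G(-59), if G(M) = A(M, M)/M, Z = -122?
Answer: 243/244 ≈ 0.99590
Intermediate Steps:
G(M) = 1 (G(M) = M/M = 1)
s(j) = 1/(2*j) (s(j) = 1/(j + j*1) = 1/(j + j) = 1/(2*j))
s(Z) + G(-59) = (1/2)/(-122) + 1 = (1/2)*(-1/122) + 1 = -1/244 + 1 = 243/244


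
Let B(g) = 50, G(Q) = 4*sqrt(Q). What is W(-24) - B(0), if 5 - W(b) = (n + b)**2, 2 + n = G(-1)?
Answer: -705 + 208*I ≈ -705.0 + 208.0*I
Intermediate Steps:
n = -2 + 4*I (n = -2 + 4*sqrt(-1) = -2 + 4*I ≈ -2.0 + 4.0*I)
W(b) = 5 - (-2 + b + 4*I)**2 (W(b) = 5 - ((-2 + 4*I) + b)**2 = 5 - (-2 + b + 4*I)**2)
W(-24) - B(0) = (5 - (-2 - 24 + 4*I)**2) - 1*50 = (5 - (-26 + 4*I)**2) - 50 = -45 - (-26 + 4*I)**2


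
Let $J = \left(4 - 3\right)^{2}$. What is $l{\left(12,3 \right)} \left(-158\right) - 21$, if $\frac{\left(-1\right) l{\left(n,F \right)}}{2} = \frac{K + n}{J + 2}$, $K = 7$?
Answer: $\frac{5941}{3} \approx 1980.3$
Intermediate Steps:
$J = 1$ ($J = 1^{2} = 1$)
$l{\left(n,F \right)} = - \frac{14}{3} - \frac{2 n}{3}$ ($l{\left(n,F \right)} = - 2 \frac{7 + n}{1 + 2} = - 2 \frac{7 + n}{3} = - 2 \left(7 + n\right) \frac{1}{3} = - 2 \left(\frac{7}{3} + \frac{n}{3}\right) = - \frac{14}{3} - \frac{2 n}{3}$)
$l{\left(12,3 \right)} \left(-158\right) - 21 = \left(- \frac{14}{3} - 8\right) \left(-158\right) - 21 = \left(- \frac{38}{3}\right) \left(-158\right) - 21 = \frac{6004}{3} - 21 = \frac{5941}{3}$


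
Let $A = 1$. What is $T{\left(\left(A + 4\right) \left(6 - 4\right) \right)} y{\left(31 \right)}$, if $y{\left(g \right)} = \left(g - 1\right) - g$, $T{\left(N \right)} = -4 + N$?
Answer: $-6$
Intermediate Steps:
$y{\left(g \right)} = -1$ ($y{\left(g \right)} = \left(g - 1\right) - g = \left(-1 + g\right) - g = -1$)
$T{\left(\left(A + 4\right) \left(6 - 4\right) \right)} y{\left(31 \right)} = \left(-4 + \left(1 + 4\right) \left(6 - 4\right)\right) \left(-1\right) = \left(-4 + 5 \cdot 2\right) \left(-1\right) = \left(-4 + 10\right) \left(-1\right) = 6 \left(-1\right) = -6$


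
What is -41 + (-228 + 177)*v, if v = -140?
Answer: 7099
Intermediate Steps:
-41 + (-228 + 177)*v = -41 + (-228 + 177)*(-140) = -41 - 51*(-140) = -41 + 7140 = 7099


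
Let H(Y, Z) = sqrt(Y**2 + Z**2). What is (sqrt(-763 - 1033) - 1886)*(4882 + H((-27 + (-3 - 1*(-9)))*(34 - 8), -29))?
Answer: -2*(943 - I*sqrt(449))*(4882 + sqrt(298957)) ≈ -1.0239e+7 + 2.3007e+5*I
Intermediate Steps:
(sqrt(-763 - 1033) - 1886)*(4882 + H((-27 + (-3 - 1*(-9)))*(34 - 8), -29)) = (sqrt(-763 - 1033) - 1886)*(4882 + sqrt(((-27 + (-3 - 1*(-9)))*(34 - 8))**2 + (-29)**2)) = (sqrt(-1796) - 1886)*(4882 + sqrt(((-27 + (-3 + 9))*26)**2 + 841)) = (2*I*sqrt(449) - 1886)*(4882 + sqrt(((-27 + 6)*26)**2 + 841)) = (-1886 + 2*I*sqrt(449))*(4882 + sqrt((-21*26)**2 + 841)) = (-1886 + 2*I*sqrt(449))*(4882 + sqrt((-546)**2 + 841)) = (-1886 + 2*I*sqrt(449))*(4882 + sqrt(298116 + 841)) = (-1886 + 2*I*sqrt(449))*(4882 + sqrt(298957))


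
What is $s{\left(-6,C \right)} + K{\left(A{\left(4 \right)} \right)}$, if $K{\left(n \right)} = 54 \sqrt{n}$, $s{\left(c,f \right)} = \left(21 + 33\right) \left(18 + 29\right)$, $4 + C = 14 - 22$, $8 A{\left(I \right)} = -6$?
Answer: $2538 + 27 i \sqrt{3} \approx 2538.0 + 46.765 i$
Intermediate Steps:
$A{\left(I \right)} = - \frac{3}{4}$ ($A{\left(I \right)} = \frac{1}{8} \left(-6\right) = - \frac{3}{4}$)
$C = -12$ ($C = -4 + \left(14 - 22\right) = -4 - 8 = -12$)
$s{\left(c,f \right)} = 2538$ ($s{\left(c,f \right)} = 54 \cdot 47 = 2538$)
$s{\left(-6,C \right)} + K{\left(A{\left(4 \right)} \right)} = 2538 + 54 \sqrt{- \frac{3}{4}} = 2538 + 54 \frac{i \sqrt{3}}{2} = 2538 + 27 i \sqrt{3}$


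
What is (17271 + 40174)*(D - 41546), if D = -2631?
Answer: -2537747765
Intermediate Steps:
(17271 + 40174)*(D - 41546) = (17271 + 40174)*(-2631 - 41546) = 57445*(-44177) = -2537747765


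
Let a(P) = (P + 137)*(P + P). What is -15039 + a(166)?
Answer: 85557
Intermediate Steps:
a(P) = 2*P*(137 + P) (a(P) = (137 + P)*(2*P) = 2*P*(137 + P))
-15039 + a(166) = -15039 + 2*166*(137 + 166) = -15039 + 2*166*303 = -15039 + 100596 = 85557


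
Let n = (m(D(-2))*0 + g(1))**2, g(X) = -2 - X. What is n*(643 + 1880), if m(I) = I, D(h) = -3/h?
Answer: 22707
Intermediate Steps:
n = 9 (n = (-3/(-2)*0 + (-2 - 1*1))**2 = (-3*(-1/2)*0 + (-2 - 1))**2 = ((3/2)*0 - 3)**2 = (0 - 3)**2 = (-3)**2 = 9)
n*(643 + 1880) = 9*(643 + 1880) = 9*2523 = 22707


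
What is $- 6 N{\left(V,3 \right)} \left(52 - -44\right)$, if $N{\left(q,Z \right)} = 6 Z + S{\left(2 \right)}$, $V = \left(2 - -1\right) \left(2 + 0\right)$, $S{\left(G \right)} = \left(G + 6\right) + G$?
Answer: $-16128$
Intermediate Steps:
$S{\left(G \right)} = 6 + 2 G$ ($S{\left(G \right)} = \left(6 + G\right) + G = 6 + 2 G$)
$V = 6$ ($V = \left(2 + 1\right) 2 = 3 \cdot 2 = 6$)
$N{\left(q,Z \right)} = 10 + 6 Z$ ($N{\left(q,Z \right)} = 6 Z + \left(6 + 2 \cdot 2\right) = 6 Z + \left(6 + 4\right) = 6 Z + 10 = 10 + 6 Z$)
$- 6 N{\left(V,3 \right)} \left(52 - -44\right) = - 6 \left(10 + 6 \cdot 3\right) \left(52 - -44\right) = - 6 \left(10 + 18\right) \left(52 + 44\right) = \left(-6\right) 28 \cdot 96 = \left(-168\right) 96 = -16128$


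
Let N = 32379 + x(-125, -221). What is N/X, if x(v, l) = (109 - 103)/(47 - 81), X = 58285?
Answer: 110088/198169 ≈ 0.55553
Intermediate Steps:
x(v, l) = -3/17 (x(v, l) = 6/(-34) = 6*(-1/34) = -3/17)
N = 550440/17 (N = 32379 - 3/17 = 550440/17 ≈ 32379.)
N/X = (550440/17)/58285 = (550440/17)*(1/58285) = 110088/198169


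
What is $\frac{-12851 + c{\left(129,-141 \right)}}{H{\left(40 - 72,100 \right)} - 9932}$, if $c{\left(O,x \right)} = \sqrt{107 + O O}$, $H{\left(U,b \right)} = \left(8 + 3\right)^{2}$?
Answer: $\frac{12851}{9811} - \frac{2 \sqrt{4187}}{9811} \approx 1.2967$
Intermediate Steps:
$H{\left(U,b \right)} = 121$ ($H{\left(U,b \right)} = 11^{2} = 121$)
$c{\left(O,x \right)} = \sqrt{107 + O^{2}}$
$\frac{-12851 + c{\left(129,-141 \right)}}{H{\left(40 - 72,100 \right)} - 9932} = \frac{-12851 + \sqrt{107 + 129^{2}}}{121 - 9932} = \frac{-12851 + \sqrt{107 + 16641}}{-9811} = \left(-12851 + \sqrt{16748}\right) \left(- \frac{1}{9811}\right) = \left(-12851 + 2 \sqrt{4187}\right) \left(- \frac{1}{9811}\right) = \frac{12851}{9811} - \frac{2 \sqrt{4187}}{9811}$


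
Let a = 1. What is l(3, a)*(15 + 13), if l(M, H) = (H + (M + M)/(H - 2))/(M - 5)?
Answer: 70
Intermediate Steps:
l(M, H) = (H + 2*M/(-2 + H))/(-5 + M) (l(M, H) = (H + (2*M)/(-2 + H))/(-5 + M) = (H + 2*M/(-2 + H))/(-5 + M))
l(3, a)*(15 + 13) = ((1² - 2*1 + 2*3)/(10 - 5*1 - 2*3 + 1*3))*(15 + 13) = ((1 - 2 + 6)/(10 - 5 - 6 + 3))*28 = (5/2)*28 = 70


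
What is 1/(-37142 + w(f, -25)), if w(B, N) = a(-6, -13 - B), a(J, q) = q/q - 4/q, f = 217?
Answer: -115/4271213 ≈ -2.6924e-5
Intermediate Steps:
a(J, q) = 1 - 4/q
w(B, N) = (-17 - B)/(-13 - B) (w(B, N) = (-4 + (-13 - B))/(-13 - B) = (-17 - B)/(-13 - B))
1/(-37142 + w(f, -25)) = 1/(-37142 + (17 + 217)/(13 + 217)) = 1/(-37142 + 234/230) = 1/(-37142 + (1/230)*234) = 1/(-37142 + 117/115) = 1/(-4271213/115) = -115/4271213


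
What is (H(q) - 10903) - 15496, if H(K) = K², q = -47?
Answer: -24190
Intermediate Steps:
(H(q) - 10903) - 15496 = ((-47)² - 10903) - 15496 = (2209 - 10903) - 15496 = -8694 - 15496 = -24190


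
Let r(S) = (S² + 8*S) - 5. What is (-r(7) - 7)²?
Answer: 11449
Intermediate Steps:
r(S) = -5 + S² + 8*S
(-r(7) - 7)² = (-(-5 + 7² + 8*7) - 7)² = (-(-5 + 49 + 56) - 7)² = (-1*100 - 7)² = (-100 - 7)² = (-107)² = 11449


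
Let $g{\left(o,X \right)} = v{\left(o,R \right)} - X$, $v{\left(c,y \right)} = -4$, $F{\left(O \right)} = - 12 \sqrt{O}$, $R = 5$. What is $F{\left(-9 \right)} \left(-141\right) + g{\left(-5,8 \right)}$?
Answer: $-12 + 5076 i \approx -12.0 + 5076.0 i$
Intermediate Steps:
$g{\left(o,X \right)} = -4 - X$
$F{\left(-9 \right)} \left(-141\right) + g{\left(-5,8 \right)} = - 12 \sqrt{-9} \left(-141\right) - 12 = - 12 \cdot 3 i \left(-141\right) - 12 = - 36 i \left(-141\right) - 12 = 5076 i - 12 = -12 + 5076 i$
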